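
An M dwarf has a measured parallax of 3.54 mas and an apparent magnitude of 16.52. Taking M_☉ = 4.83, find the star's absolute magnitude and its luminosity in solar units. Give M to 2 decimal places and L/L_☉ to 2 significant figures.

M ≈ 9.27; L/L_☉ ≈ 0.017

d = 1/p = 1000/3.54 mas = 282.5 pc
M = m − 5 log₁₀ d + 5 = 16.52 − 5·2.4510 + 5 = 9.265
M − M_☉ = 9.265 − 4.83 = 4.435
L/L_☉ = 10^(−0.4 × 4.435) = 0.01683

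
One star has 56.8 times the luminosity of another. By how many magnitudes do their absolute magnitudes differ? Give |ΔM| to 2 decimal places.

Pogson: ΔM = −2.5 log₁₀(ratio) = −2.5 log₁₀(56.8) = −2.5 × 1.7543 = -4.386

|ΔM| ≈ 4.39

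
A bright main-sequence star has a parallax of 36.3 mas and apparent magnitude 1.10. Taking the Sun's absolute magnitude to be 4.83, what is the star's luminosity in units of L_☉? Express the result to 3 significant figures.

d = 1/p = 1000/36.3 mas = 27.55 pc
M = m − 5 log₁₀ d + 5 = 1.10 − 5·1.4401 + 5 = -1.100
M − M_☉ = -1.100 − 4.83 = -5.930
L/L_☉ = 10^(−0.4 × -5.930) = 235.6

L/L_☉ ≈ 236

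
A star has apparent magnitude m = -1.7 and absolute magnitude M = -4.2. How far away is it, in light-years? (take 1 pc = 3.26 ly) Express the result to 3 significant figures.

Distance modulus: m − M = -1.7 − (-4.2) = 2.500
m − M = 5 log₁₀ d − 5
log₁₀ d = (m − M)/5 + 1 = 1.5000
d = 10^1.5000 = 31.62 pc
= 103.1 ly

d ≈ 103 ly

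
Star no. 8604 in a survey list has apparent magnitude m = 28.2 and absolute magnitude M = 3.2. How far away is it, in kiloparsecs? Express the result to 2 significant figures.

μ = m − M = 25.000
m − M = 5 log₁₀ d − 5
log₁₀ d = (m − M)/5 + 1 = 6.0000
d = 10^6.0000 = 1.000×10^6 pc
= 1000 kpc

d ≈ 1000 kpc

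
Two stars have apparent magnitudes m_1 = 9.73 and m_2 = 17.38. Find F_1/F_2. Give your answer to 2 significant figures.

F_1/F_2 ≈ 1100

Magnitude difference = -7.65
Flux ratio = 10^(−0.4 Δm) = 10^(−0.4 × -7.65) = 10^3.060 = 1148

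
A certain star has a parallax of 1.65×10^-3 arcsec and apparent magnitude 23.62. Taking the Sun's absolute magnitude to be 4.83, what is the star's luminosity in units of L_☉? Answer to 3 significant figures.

d = 1/p = 1/1.65×10^-3″ = 606.1 pc
M = m − 5 log₁₀ d + 5 = 23.62 − 5·2.7825 + 5 = 14.707
M − M_☉ = 14.707 − 4.83 = 9.877
L/L_☉ = 10^(−0.4 × 9.877) = 1.120×10^-4

L/L_☉ ≈ 1.12×10^-4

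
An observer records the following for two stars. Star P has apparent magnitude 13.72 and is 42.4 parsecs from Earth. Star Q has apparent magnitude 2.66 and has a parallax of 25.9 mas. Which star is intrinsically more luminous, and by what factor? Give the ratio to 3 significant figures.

Star P: M = m − 5 log₁₀ d + 5 = 13.72 − 5·1.6274 + 5 = 10.583
Star Q: p = 25.9 mas = 0.0259″ → d = 1/p = 38.61 pc
Star Q: M = m − 5 log₁₀ d + 5 = 2.66 − 5·1.5867 + 5 = -0.274
ΔM = M_P − M_Q = 10.583 − (-0.274) = 10.857; smaller M is more luminous → Star Q.
L ratio = 10^(0.4 |ΔM|) = 10^4.343 = 22010

Star Q is more luminous, by a factor of 22000.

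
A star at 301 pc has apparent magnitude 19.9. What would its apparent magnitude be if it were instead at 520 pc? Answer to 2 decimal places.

Flux ∝ 1/d², so Δm = 5 log₁₀(d₂/d₁) = 5 log₁₀(520/301) = 1.187
m₂ = m₁ + Δm = 19.9 + (1.187) = 21.087

m ≈ 21.09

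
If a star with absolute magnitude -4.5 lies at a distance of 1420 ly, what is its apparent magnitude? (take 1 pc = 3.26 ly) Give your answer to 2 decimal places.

m ≈ 3.70

d = 1420 ly / 3.26 = 435.6 pc
m = M + 5 log₁₀ d − 5 = -4.5 + 5·2.6391 − 5 = 3.695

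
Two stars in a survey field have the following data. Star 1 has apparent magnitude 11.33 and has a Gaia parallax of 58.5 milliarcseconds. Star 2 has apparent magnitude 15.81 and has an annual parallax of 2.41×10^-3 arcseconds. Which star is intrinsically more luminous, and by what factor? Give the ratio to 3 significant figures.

Star 1: p = 58.5 mas = 0.0585″ → d = 1/p = 17.09 pc
Star 1: M = m − 5 log₁₀ d + 5 = 11.33 − 5·1.2328 + 5 = 10.166
Star 2: d = 1/p = 1/2.41×10^-3″ = 414.9 pc
Star 2: M = m − 5 log₁₀ d + 5 = 15.81 − 5·2.6180 + 5 = 7.720
ΔM = M_1 − M_2 = 10.166 − (7.720) = 2.446; smaller M is more luminous → Star 2.
L ratio = 10^(0.4 |ΔM|) = 10^0.978 = 9.512

Star 2 is more luminous, by a factor of 9.51.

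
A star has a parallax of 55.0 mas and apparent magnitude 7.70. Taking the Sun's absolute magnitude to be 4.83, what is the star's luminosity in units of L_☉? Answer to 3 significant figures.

L/L_☉ ≈ 0.235

d = 1/p = 1000/55.0 mas = 18.18 pc
M = m − 5 log₁₀ d + 5 = 7.70 − 5·1.2596 + 5 = 6.402
M − M_☉ = 6.402 − 4.83 = 1.572
L/L_☉ = 10^(−0.4 × 1.572) = 0.2351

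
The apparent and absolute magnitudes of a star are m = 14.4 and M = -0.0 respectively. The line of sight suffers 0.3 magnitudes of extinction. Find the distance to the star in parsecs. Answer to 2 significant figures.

m − M = 5 log₁₀(d/10 pc) + A  ⇒  14.4 − (-0.0) − 0.3 = 5 log₁₀(d/10)
14.100 = 5 log₁₀(d/10)
log₁₀ d = (m − M − A)/5 + 1 = 3.8200
d = 10^3.8200 = 6607 pc

d ≈ 6600 pc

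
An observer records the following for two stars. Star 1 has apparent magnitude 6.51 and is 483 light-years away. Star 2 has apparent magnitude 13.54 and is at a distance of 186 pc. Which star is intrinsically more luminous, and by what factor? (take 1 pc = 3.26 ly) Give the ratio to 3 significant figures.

Star 1: d = 483 ly / 3.26 = 148.2 pc
Star 1: M = m − 5 log₁₀ d + 5 = 6.51 − 5·2.1707 + 5 = 0.656
Star 2: M = m − 5 log₁₀ d + 5 = 13.54 − 5·2.2695 + 5 = 7.192
ΔM = M_1 − M_2 = 0.656 − (7.192) = -6.536; smaller M is more luminous → Star 1.
L ratio = 10^(0.4 |ΔM|) = 10^2.614 = 411.6

Star 1 is more luminous, by a factor of 412.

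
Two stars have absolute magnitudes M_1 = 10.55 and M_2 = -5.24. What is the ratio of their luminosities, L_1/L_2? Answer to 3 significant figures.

L_1/L_2 ≈ 4.83×10^-7

ΔM = M_1 − M_2 = 15.79
L_1/L_2 = 10^(−0.4 ΔM) = 10^-6.316 = 4.831×10^-7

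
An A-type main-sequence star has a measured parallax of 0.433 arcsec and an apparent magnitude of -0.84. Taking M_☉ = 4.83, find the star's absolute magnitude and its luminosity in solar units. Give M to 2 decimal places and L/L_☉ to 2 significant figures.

d = 1/p = 1/0.433″ = 2.309 pc
M = m − 5 log₁₀ d + 5 = -0.84 − 5·0.3635 + 5 = 2.342
M − M_☉ = 2.342 − 4.83 = -2.488
L/L_☉ = 10^(−0.4 × -2.488) = 9.886

M ≈ 2.34; L/L_☉ ≈ 9.9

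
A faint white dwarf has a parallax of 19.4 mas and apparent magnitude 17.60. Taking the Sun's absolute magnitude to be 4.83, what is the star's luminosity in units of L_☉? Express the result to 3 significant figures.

L/L_☉ ≈ 2.07×10^-4

d = 1/p = 1000/19.4 mas = 51.55 pc
M = m − 5 log₁₀ d + 5 = 17.60 − 5·1.7122 + 5 = 14.039
M − M_☉ = 14.039 − 4.83 = 9.209
L/L_☉ = 10^(−0.4 × 9.209) = 2.072×10^-4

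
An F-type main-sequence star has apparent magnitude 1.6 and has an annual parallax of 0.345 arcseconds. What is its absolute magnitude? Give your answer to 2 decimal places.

M ≈ 4.29

d = 1/p = 1/0.345″ = 2.899 pc
5 log₁₀(d/10 pc) = 5 log₁₀(2.899) − 5 = -2.689
M = m − 5 log₁₀(d/10) = 1.6 + 2.689 = 4.289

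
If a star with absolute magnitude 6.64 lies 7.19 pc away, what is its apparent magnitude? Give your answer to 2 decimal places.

m ≈ 5.92

m = M + 5 log₁₀ d − 5 = 6.64 + 5·0.8567 − 5 = 5.924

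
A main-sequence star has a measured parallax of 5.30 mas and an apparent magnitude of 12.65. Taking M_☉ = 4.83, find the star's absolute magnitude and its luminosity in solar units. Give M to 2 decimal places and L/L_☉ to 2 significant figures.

d = 1/p = 1000/5.30 mas = 188.7 pc
M = m − 5 log₁₀ d + 5 = 12.65 − 5·2.2757 + 5 = 6.271
M − M_☉ = 6.271 − 4.83 = 1.441
L/L_☉ = 10^(−0.4 × 1.441) = 0.2651

M ≈ 6.27; L/L_☉ ≈ 0.27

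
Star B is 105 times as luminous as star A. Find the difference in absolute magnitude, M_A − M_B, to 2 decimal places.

M_A − M_B ≈ 5.05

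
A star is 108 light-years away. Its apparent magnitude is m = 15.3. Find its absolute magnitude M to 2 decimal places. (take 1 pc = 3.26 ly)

d = 108 ly / 3.26 = 33.13 pc
5 log₁₀(d/10 pc) = 5 log₁₀(33.13) − 5 = 2.601
M = m − 5 log₁₀(d/10) = 15.3 − 2.601 = 12.699

M ≈ 12.70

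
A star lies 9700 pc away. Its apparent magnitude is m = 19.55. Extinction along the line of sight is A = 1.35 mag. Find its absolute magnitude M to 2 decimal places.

5 log₁₀(d/10 pc) = 5 log₁₀(9700) − 5 = 14.934
M = m − 5 log₁₀(d/10) − A = 19.55 − 14.934 − 1.35 = 3.266

M ≈ 3.27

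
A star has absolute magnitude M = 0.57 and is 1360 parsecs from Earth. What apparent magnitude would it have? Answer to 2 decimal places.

m ≈ 11.24

m = M + 5 log₁₀ d − 5 = 0.57 + 5·3.1335 − 5 = 11.238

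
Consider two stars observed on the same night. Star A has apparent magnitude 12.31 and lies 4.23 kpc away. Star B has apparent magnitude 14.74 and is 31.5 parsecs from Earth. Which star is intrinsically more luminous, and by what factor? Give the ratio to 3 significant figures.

Star A: d = 4.23 kpc = 4230 pc
Star A: M = m − 5 log₁₀ d + 5 = 12.31 − 5·3.6263 + 5 = -0.822
Star B: M = m − 5 log₁₀ d + 5 = 14.74 − 5·1.4983 + 5 = 12.248
ΔM = M_A − M_B = -0.822 − (12.248) = -13.070; smaller M is more luminous → Star A.
L ratio = 10^(0.4 |ΔM|) = 10^5.228 = 169100

Star A is more luminous, by a factor of 169000.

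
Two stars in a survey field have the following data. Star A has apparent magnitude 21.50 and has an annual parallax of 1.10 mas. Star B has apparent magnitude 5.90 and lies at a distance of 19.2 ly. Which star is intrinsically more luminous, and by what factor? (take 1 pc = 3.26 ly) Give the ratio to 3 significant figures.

Star B is more luminous, by a factor of 72.9.

Star A: p = 1.10 mas = 1.10×10^-3″ → d = 1/p = 909.1 pc
Star A: M = m − 5 log₁₀ d + 5 = 21.50 − 5·2.9586 + 5 = 11.707
Star B: d = 19.2 ly / 3.26 = 5.890 pc
Star B: M = m − 5 log₁₀ d + 5 = 5.90 − 5·0.7701 + 5 = 7.050
ΔM = M_A − M_B = 11.707 − (7.050) = 4.657; smaller M is more luminous → Star B.
L ratio = 10^(0.4 |ΔM|) = 10^1.863 = 72.94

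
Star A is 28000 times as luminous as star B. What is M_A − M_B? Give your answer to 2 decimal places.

M_A − M_B ≈ -11.12

Pogson: ΔM = −2.5 log₁₀(ratio) = −2.5 log₁₀(28000) = −2.5 × 4.4472 = -11.118
Star A is brighter, so it has the smaller magnitude: the difference is negative.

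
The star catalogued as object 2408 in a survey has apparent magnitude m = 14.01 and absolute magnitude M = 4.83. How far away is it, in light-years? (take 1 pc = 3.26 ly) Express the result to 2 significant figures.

d ≈ 2200 ly

Distance modulus: m − M = 14.01 − (4.83) = 9.180
m − M = 5 log₁₀ d − 5
log₁₀ d = (m − M)/5 + 1 = 2.8360
d = 10^2.8360 = 685.5 pc
= 2235 ly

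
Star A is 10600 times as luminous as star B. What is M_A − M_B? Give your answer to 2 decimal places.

M_A − M_B ≈ -10.06

Pogson: ΔM = −2.5 log₁₀(ratio) = −2.5 log₁₀(10600) = −2.5 × 4.0253 = -10.063
Star A is brighter, so it has the smaller magnitude: the difference is negative.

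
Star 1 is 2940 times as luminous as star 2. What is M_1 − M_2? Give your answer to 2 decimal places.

M_1 − M_2 ≈ -8.67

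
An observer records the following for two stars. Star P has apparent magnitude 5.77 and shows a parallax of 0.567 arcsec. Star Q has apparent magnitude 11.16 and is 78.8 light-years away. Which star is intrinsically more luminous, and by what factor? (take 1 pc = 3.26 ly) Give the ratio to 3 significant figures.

Star Q is more luminous, by a factor of 1.31.

Star P: d = 1/p = 1/0.567″ = 1.764 pc
Star P: M = m − 5 log₁₀ d + 5 = 5.77 − 5·0.2464 + 5 = 9.538
Star Q: d = 78.8 ly / 3.26 = 24.17 pc
Star Q: M = m − 5 log₁₀ d + 5 = 11.16 − 5·1.3833 + 5 = 9.243
ΔM = M_P − M_Q = 9.538 − (9.243) = 0.294; smaller M is more luminous → Star Q.
L ratio = 10^(0.4 |ΔM|) = 10^0.118 = 1.312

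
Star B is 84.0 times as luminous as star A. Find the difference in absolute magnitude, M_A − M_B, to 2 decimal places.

M_A − M_B ≈ 4.81

Pogson: ΔM = −2.5 log₁₀(ratio) = −2.5 log₁₀(84.0) = −2.5 × 1.9243 = -4.811
Star B is brighter so has the smaller magnitude: M_A − M_B is positive.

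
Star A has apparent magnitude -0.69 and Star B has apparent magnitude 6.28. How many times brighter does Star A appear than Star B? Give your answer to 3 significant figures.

614

Magnitude difference = -6.97
Flux ratio = 10^(−0.4 Δm) = 10^(−0.4 × -6.97) = 10^2.788 = 613.8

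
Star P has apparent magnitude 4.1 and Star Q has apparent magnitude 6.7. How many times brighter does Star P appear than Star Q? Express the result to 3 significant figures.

11.0

Magnitude difference = -2.6
Flux ratio = 10^(−0.4 Δm) = 10^(−0.4 × -2.6) = 10^1.040 = 10.96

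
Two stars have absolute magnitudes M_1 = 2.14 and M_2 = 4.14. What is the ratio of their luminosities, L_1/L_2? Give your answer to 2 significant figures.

L_1/L_2 ≈ 6.3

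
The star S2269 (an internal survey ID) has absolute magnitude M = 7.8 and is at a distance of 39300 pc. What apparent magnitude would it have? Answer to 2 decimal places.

m ≈ 25.77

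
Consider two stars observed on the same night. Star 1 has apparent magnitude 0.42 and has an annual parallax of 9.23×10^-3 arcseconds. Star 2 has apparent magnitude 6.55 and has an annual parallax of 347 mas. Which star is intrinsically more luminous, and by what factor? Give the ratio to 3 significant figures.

Star 1 is more luminous, by a factor of 400000.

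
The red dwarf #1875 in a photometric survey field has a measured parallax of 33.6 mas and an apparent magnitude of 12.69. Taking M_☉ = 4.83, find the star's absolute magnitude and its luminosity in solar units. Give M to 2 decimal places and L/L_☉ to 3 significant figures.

M ≈ 10.32; L/L_☉ ≈ 6.36×10^-3

d = 1/p = 1000/33.6 mas = 29.76 pc
M = m − 5 log₁₀ d + 5 = 12.69 − 5·1.4737 + 5 = 10.322
M − M_☉ = 10.322 − 4.83 = 5.492
L/L_☉ = 10^(−0.4 × 5.492) = 6.358×10^-3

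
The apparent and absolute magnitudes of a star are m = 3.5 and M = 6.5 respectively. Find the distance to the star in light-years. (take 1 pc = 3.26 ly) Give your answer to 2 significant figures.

d ≈ 8.2 ly

μ = m − M = -3.000
m − M = 5 log₁₀ d − 5
log₁₀ d = (m − M)/5 + 1 = 0.4000
d = 10^0.4000 = 2.512 pc
= 8.189 ly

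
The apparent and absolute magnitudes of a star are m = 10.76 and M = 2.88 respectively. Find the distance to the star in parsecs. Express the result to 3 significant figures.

μ = m − M = 7.880
m − M = 5 log₁₀ d − 5
log₁₀ d = (m − M)/5 + 1 = 2.5760
d = 10^2.5760 = 376.7 pc

d ≈ 377 pc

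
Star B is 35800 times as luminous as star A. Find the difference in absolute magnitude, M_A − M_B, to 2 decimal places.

M_A − M_B ≈ 11.38

Pogson: ΔM = −2.5 log₁₀(ratio) = −2.5 log₁₀(35800) = −2.5 × 4.5539 = -11.385
Star B is brighter so has the smaller magnitude: M_A − M_B is positive.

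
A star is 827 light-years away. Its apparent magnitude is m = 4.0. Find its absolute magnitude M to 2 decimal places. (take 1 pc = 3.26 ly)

M ≈ -3.02

d = 827 ly / 3.26 = 253.7 pc
5 log₁₀(d/10 pc) = 5 log₁₀(253.7) − 5 = 7.021
M = m − 5 log₁₀(d/10) = 4.0 − 7.021 = -3.021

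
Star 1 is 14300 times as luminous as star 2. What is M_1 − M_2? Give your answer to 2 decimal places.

M_1 − M_2 ≈ -10.39

Pogson: ΔM = −2.5 log₁₀(ratio) = −2.5 log₁₀(14300) = −2.5 × 4.1553 = -10.388
Star 1 is brighter, so it has the smaller magnitude: the difference is negative.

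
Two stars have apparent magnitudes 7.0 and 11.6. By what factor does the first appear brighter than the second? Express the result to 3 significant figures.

Δm = 7.0 − (11.6) = -4.6
Flux ratio = 10^(−0.4 Δm) = 10^(−0.4 × -4.6) = 10^1.840 = 69.18

69.2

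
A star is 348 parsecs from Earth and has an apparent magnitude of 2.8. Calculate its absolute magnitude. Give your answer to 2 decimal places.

M ≈ -4.91

5 log₁₀(d/10 pc) = 5 log₁₀(348.0) − 5 = 7.708
M = m − 5 log₁₀(d/10) = 2.8 − 7.708 = -4.908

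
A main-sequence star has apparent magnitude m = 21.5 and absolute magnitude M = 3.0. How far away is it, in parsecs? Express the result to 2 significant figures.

μ = m − M = 18.500
m − M = 5 log₁₀ d − 5
log₁₀ d = (m − M)/5 + 1 = 4.7000
d = 10^4.7000 = 50120 pc

d ≈ 50000 pc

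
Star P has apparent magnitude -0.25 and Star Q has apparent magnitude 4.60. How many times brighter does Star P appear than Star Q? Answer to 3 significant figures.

Δm = -0.25 − (4.60) = -4.85
Flux ratio = 10^(−0.4 Δm) = 10^(−0.4 × -4.85) = 10^1.940 = 87.10

87.1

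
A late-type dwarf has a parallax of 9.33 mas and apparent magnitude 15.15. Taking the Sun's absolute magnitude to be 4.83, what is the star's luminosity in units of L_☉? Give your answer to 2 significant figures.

L/L_☉ ≈ 8.6×10^-3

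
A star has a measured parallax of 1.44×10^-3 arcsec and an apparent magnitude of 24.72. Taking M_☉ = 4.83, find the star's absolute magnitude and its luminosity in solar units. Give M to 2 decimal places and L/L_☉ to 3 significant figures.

M ≈ 15.51; L/L_☉ ≈ 5.34×10^-5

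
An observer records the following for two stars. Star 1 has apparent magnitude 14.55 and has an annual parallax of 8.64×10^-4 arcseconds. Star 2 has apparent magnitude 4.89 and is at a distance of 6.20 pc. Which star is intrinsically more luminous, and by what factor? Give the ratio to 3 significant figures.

Star 1: d = 1/p = 1/8.64×10^-4″ = 1157 pc
Star 1: M = m − 5 log₁₀ d + 5 = 14.55 − 5·3.0635 + 5 = 4.233
Star 2: M = m − 5 log₁₀ d + 5 = 4.89 − 5·0.7924 + 5 = 5.928
ΔM = M_1 − M_2 = 4.233 − (5.928) = -1.695; smaller M is more luminous → Star 1.
L ratio = 10^(0.4 |ΔM|) = 10^0.678 = 4.766

Star 1 is more luminous, by a factor of 4.77.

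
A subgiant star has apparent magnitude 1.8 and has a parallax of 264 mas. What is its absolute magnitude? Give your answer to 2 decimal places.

M ≈ 3.91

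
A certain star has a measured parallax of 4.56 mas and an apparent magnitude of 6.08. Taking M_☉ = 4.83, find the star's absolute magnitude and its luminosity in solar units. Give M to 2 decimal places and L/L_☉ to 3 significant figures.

M ≈ -0.63; L/L_☉ ≈ 152

d = 1/p = 1000/4.56 mas = 219.3 pc
M = m − 5 log₁₀ d + 5 = 6.08 − 5·2.3410 + 5 = -0.625
M − M_☉ = -0.625 − 4.83 = -5.455
L/L_☉ = 10^(−0.4 × -5.455) = 152.1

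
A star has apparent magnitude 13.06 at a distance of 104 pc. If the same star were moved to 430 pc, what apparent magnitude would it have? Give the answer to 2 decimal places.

m ≈ 16.14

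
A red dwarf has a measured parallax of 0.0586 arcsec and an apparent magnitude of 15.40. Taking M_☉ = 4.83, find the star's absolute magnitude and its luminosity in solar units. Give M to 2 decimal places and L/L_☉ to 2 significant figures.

M ≈ 14.24; L/L_☉ ≈ 1.7×10^-4

d = 1/p = 1/0.0586″ = 17.06 pc
M = m − 5 log₁₀ d + 5 = 15.40 − 5·1.2321 + 5 = 14.239
M − M_☉ = 14.239 − 4.83 = 9.409
L/L_☉ = 10^(−0.4 × 9.409) = 1.723×10^-4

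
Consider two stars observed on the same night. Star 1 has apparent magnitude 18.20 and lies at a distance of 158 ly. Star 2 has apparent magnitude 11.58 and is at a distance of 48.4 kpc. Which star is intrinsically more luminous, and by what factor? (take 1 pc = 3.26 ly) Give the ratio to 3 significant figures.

Star 2 is more luminous, by a factor of 4.43×10^8.

Star 1: d = 158 ly / 3.26 = 48.47 pc
Star 1: M = m − 5 log₁₀ d + 5 = 18.20 − 5·1.6854 + 5 = 14.773
Star 2: d = 48.4 kpc = 48400 pc
Star 2: M = m − 5 log₁₀ d + 5 = 11.58 − 5·4.6848 + 5 = -6.844
ΔM = M_1 − M_2 = 14.773 − (-6.844) = 21.617; smaller M is more luminous → Star 2.
L ratio = 10^(0.4 |ΔM|) = 10^8.647 = 4.434×10^8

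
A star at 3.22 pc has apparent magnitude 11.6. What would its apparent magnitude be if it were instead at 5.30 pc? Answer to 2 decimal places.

Flux ∝ 1/d², so Δm = 5 log₁₀(d₂/d₁) = 5 log₁₀(5.30/3.22) = 1.082
m₂ = m₁ + Δm = 11.6 + (1.082) = 12.682

m ≈ 12.68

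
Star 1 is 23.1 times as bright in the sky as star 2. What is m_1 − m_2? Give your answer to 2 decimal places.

m_1 − m_2 ≈ -3.41

Pogson: Δm = −2.5 log₁₀(ratio) = −2.5 log₁₀(23.1) = −2.5 × 1.3636 = -3.409
Star 1 is brighter, so it has the smaller magnitude: the difference is negative.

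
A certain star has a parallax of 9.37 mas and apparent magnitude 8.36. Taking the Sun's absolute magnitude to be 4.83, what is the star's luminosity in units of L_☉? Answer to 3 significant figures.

d = 1/p = 1000/9.37 mas = 106.7 pc
M = m − 5 log₁₀ d + 5 = 8.36 − 5·2.0283 + 5 = 3.219
M − M_☉ = 3.219 − 4.83 = -1.611
L/L_☉ = 10^(−0.4 × -1.611) = 4.411

L/L_☉ ≈ 4.41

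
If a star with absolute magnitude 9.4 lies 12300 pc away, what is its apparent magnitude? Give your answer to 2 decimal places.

m = M + 5 log₁₀ d − 5 = 9.4 + 5·4.0899 − 5 = 24.850

m ≈ 24.85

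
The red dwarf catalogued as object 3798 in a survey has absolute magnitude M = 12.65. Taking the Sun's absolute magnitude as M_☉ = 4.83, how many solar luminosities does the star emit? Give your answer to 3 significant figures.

M − M_☉ = 12.65 − 4.83 = 7.820
L/L_☉ = 10^(−0.4 (M − M_☉)) = 10^-3.128 = 7.447×10^-4

L/L_☉ ≈ 7.45×10^-4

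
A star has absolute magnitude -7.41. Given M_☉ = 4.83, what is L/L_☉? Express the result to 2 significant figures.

L/L_☉ ≈ 79000

M − M_☉ = -7.41 − 4.83 = -12.240
L/L_☉ = 10^(−0.4 (M − M_☉)) = 10^4.896 = 78700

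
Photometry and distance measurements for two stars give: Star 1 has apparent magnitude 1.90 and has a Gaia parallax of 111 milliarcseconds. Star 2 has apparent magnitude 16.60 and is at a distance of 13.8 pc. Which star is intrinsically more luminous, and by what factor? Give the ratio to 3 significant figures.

Star 1 is more luminous, by a factor of 323000.

Star 1: p = 111 mas = 0.111″ → d = 1/p = 9.009 pc
Star 1: M = m − 5 log₁₀ d + 5 = 1.90 − 5·0.9547 + 5 = 2.127
Star 2: M = m − 5 log₁₀ d + 5 = 16.60 − 5·1.1399 + 5 = 15.901
ΔM = M_1 − M_2 = 2.127 − (15.901) = -13.774; smaller M is more luminous → Star 1.
L ratio = 10^(0.4 |ΔM|) = 10^5.510 = 323300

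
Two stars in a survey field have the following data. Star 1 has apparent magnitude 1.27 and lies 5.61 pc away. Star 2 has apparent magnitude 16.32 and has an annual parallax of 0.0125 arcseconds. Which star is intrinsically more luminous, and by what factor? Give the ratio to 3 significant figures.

Star 1 is more luminous, by a factor of 5150.

Star 1: M = m − 5 log₁₀ d + 5 = 1.27 − 5·0.7490 + 5 = 2.525
Star 2: d = 1/p = 1/0.0125″ = 80.00 pc
Star 2: M = m − 5 log₁₀ d + 5 = 16.32 − 5·1.9031 + 5 = 11.805
ΔM = M_1 − M_2 = 2.525 − (11.805) = -9.279; smaller M is more luminous → Star 1.
L ratio = 10^(0.4 |ΔM|) = 10^3.712 = 5149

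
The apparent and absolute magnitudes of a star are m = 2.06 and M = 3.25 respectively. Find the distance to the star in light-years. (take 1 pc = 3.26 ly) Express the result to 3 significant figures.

Distance modulus: m − M = 2.06 − (3.25) = -1.190
m − M = 5 log₁₀ d − 5
log₁₀ d = (m − M)/5 + 1 = 0.7620
d = 10^0.7620 = 5.781 pc
= 18.85 ly

d ≈ 18.8 ly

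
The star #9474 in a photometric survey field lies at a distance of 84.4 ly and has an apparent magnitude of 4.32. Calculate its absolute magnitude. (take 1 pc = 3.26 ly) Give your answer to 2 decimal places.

M ≈ 2.25

d = 84.4 ly / 3.26 = 25.89 pc
5 log₁₀(d/10 pc) = 5 log₁₀(25.89) − 5 = 2.066
M = m − 5 log₁₀(d/10) = 4.32 − 2.066 = 2.254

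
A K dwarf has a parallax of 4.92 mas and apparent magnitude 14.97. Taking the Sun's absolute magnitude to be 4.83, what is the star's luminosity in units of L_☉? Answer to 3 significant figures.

d = 1/p = 1000/4.92 mas = 203.3 pc
M = m − 5 log₁₀ d + 5 = 14.97 − 5·2.3080 + 5 = 8.430
M − M_☉ = 8.430 − 4.83 = 3.600
L/L_☉ = 10^(−0.4 × 3.600) = 0.03631

L/L_☉ ≈ 0.0363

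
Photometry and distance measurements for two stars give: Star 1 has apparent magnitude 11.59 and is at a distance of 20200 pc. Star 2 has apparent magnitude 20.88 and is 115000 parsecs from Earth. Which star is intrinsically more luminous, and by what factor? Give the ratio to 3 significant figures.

Star 1 is more luminous, by a factor of 160.

Star 1: M = m − 5 log₁₀ d + 5 = 11.59 − 5·4.3054 + 5 = -4.937
Star 2: M = m − 5 log₁₀ d + 5 = 20.88 − 5·5.0607 + 5 = 0.577
ΔM = M_1 − M_2 = -4.937 − (0.577) = -5.513; smaller M is more luminous → Star 1.
L ratio = 10^(0.4 |ΔM|) = 10^2.205 = 160.4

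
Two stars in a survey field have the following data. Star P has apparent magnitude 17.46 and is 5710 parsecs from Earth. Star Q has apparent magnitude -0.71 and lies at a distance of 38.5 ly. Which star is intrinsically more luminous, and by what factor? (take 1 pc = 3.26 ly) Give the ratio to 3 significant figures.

Star P: M = m − 5 log₁₀ d + 5 = 17.46 − 5·3.7566 + 5 = 3.677
Star Q: d = 38.5 ly / 3.26 = 11.81 pc
Star Q: M = m − 5 log₁₀ d + 5 = -0.71 − 5·1.0722 + 5 = -1.071
ΔM = M_P − M_Q = 3.677 − (-1.071) = 4.748; smaller M is more luminous → Star Q.
L ratio = 10^(0.4 |ΔM|) = 10^1.899 = 79.29

Star Q is more luminous, by a factor of 79.3.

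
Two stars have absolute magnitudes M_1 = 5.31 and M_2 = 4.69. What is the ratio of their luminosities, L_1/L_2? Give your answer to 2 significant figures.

ΔM = M_1 − M_2 = 0.62
L_1/L_2 = 10^(−0.4 ΔM) = 10^-0.248 = 0.5649

L_1/L_2 ≈ 0.56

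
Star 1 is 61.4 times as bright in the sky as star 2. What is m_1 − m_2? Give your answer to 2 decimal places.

Pogson: Δm = −2.5 log₁₀(ratio) = −2.5 log₁₀(61.4) = −2.5 × 1.7882 = -4.470
Star 1 is brighter, so it has the smaller magnitude: the difference is negative.

m_1 − m_2 ≈ -4.47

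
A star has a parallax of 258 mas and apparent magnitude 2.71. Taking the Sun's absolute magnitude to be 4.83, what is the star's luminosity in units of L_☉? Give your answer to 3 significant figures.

L/L_☉ ≈ 1.06

d = 1/p = 1000/258 mas = 3.876 pc
M = m − 5 log₁₀ d + 5 = 2.71 − 5·0.5884 + 5 = 4.768
M − M_☉ = 4.768 − 4.83 = -0.062
L/L_☉ = 10^(−0.4 × -0.062) = 1.059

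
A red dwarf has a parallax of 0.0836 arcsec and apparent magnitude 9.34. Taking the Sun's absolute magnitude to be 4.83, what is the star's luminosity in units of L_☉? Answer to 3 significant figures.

L/L_☉ ≈ 0.0225

d = 1/p = 1/0.0836″ = 11.96 pc
M = m − 5 log₁₀ d + 5 = 9.34 − 5·1.0778 + 5 = 8.951
M − M_☉ = 8.951 − 4.83 = 4.121
L/L_☉ = 10^(−0.4 × 4.121) = 0.02247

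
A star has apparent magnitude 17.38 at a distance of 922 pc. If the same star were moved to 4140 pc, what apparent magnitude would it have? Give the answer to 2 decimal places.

Flux ∝ 1/d², so Δm = 5 log₁₀(d₂/d₁) = 5 log₁₀(4140/922) = 3.261
m₂ = m₁ + Δm = 17.38 + (3.261) = 20.641

m ≈ 20.64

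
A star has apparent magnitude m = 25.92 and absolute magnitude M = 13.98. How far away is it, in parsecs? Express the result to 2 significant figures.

d ≈ 2400 pc

Distance modulus: m − M = 25.92 − (13.98) = 11.940
m − M = 5 log₁₀ d − 5
log₁₀ d = (m − M)/5 + 1 = 3.3880
d = 10^3.3880 = 2443 pc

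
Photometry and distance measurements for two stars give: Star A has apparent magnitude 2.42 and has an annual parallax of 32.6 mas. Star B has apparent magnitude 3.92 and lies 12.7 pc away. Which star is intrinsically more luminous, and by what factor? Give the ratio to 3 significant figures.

Star A: p = 32.6 mas = 0.0326″ → d = 1/p = 30.67 pc
Star A: M = m − 5 log₁₀ d + 5 = 2.42 − 5·1.4868 + 5 = -0.014
Star B: M = m − 5 log₁₀ d + 5 = 3.92 − 5·1.1038 + 5 = 3.401
ΔM = M_A − M_B = -0.014 − (3.401) = -3.415; smaller M is more luminous → Star A.
L ratio = 10^(0.4 |ΔM|) = 10^1.366 = 23.23

Star A is more luminous, by a factor of 23.2.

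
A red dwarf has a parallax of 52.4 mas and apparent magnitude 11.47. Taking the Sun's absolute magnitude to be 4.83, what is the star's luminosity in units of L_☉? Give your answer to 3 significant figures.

L/L_☉ ≈ 8.04×10^-3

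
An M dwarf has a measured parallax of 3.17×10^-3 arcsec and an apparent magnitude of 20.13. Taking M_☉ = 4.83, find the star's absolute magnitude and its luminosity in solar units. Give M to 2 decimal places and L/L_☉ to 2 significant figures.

M ≈ 12.64; L/L_☉ ≈ 7.5×10^-4

d = 1/p = 1/3.17×10^-3″ = 315.5 pc
M = m − 5 log₁₀ d + 5 = 20.13 − 5·2.4989 + 5 = 12.635
M − M_☉ = 12.635 − 4.83 = 7.805
L/L_☉ = 10^(−0.4 × 7.805) = 7.549×10^-4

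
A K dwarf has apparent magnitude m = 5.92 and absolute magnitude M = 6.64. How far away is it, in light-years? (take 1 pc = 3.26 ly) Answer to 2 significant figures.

Distance modulus: m − M = 5.92 − (6.64) = -0.720
m − M = 5 log₁₀ d − 5
log₁₀ d = (m − M)/5 + 1 = 0.8560
d = 10^0.8560 = 7.178 pc
= 23.40 ly

d ≈ 23 ly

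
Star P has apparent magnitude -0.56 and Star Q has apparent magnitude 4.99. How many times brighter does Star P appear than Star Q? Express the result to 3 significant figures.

166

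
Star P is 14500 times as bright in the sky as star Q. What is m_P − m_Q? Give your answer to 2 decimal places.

m_P − m_Q ≈ -10.40

Pogson: Δm = −2.5 log₁₀(ratio) = −2.5 log₁₀(14500) = −2.5 × 4.1614 = -10.403
Star P is brighter, so it has the smaller magnitude: the difference is negative.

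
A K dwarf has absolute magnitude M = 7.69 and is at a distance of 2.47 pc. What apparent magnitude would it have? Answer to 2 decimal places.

m = M + 5 log₁₀ d − 5 = 7.69 + 5·0.3927 − 5 = 4.653

m ≈ 4.65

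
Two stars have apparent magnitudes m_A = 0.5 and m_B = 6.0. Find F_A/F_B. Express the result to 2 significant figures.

Δm = 0.5 − (6.0) = -5.5
Flux ratio = 10^(−0.4 Δm) = 10^(−0.4 × -5.5) = 10^2.200 = 158.5

F_A/F_B ≈ 160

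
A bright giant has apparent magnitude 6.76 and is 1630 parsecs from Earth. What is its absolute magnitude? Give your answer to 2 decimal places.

M ≈ -4.30

5 log₁₀(d/10 pc) = 5 log₁₀(1630) − 5 = 11.061
M = m − 5 log₁₀(d/10) = 6.76 − 11.061 = -4.301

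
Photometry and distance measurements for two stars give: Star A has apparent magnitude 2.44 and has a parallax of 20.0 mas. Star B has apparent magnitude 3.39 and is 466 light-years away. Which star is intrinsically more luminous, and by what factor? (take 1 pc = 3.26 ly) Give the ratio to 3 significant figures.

Star B is more luminous, by a factor of 3.41.

Star A: p = 20.0 mas = 0.0200″ → d = 1/p = 50.00 pc
Star A: M = m − 5 log₁₀ d + 5 = 2.44 − 5·1.6990 + 5 = -1.055
Star B: d = 466 ly / 3.26 = 142.9 pc
Star B: M = m − 5 log₁₀ d + 5 = 3.39 − 5·2.1552 + 5 = -2.386
ΔM = M_A − M_B = -1.055 − (-2.386) = 1.331; smaller M is more luminous → Star B.
L ratio = 10^(0.4 |ΔM|) = 10^0.532 = 3.407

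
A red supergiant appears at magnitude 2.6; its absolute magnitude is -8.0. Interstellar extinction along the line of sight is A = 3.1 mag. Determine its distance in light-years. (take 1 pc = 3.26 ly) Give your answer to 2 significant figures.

d ≈ 1000 ly

m − M = 5 log₁₀(d/10 pc) + A  ⇒  2.6 − (-8.0) − 3.1 = 5 log₁₀(d/10)
7.500 = 5 log₁₀(d/10)
log₁₀ d = (m − M − A)/5 + 1 = 2.5000
d = 10^2.5000 = 316.2 pc
= 1031 ly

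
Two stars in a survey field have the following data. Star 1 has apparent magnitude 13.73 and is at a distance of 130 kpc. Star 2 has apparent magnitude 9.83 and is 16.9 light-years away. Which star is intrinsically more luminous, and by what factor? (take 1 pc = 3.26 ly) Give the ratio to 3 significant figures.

Star 1 is more luminous, by a factor of 1.73×10^7.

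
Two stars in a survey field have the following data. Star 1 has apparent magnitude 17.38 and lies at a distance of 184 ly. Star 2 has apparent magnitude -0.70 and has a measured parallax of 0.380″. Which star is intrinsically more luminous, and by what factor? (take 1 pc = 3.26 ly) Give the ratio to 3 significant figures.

Star 2 is more luminous, by a factor of 37100.

Star 1: d = 184 ly / 3.26 = 56.44 pc
Star 1: M = m − 5 log₁₀ d + 5 = 17.38 − 5·1.7516 + 5 = 13.622
Star 2: d = 1/p = 1/0.380″ = 2.632 pc
Star 2: M = m − 5 log₁₀ d + 5 = -0.70 − 5·0.4202 + 5 = 2.199
ΔM = M_1 − M_2 = 13.622 − (2.199) = 11.423; smaller M is more luminous → Star 2.
L ratio = 10^(0.4 |ΔM|) = 10^4.569 = 37090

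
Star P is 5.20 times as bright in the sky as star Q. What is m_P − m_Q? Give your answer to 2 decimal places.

m_P − m_Q ≈ -1.79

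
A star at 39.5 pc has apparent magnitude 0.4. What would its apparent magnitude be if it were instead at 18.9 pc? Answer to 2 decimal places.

Flux ∝ 1/d², so Δm = 5 log₁₀(d₂/d₁) = 5 log₁₀(18.9/39.5) = -1.601
m₂ = m₁ + Δm = 0.4 + (-1.601) = -1.201

m ≈ -1.20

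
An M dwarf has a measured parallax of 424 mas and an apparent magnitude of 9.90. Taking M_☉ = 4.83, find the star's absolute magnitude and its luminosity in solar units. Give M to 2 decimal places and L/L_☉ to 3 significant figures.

M ≈ 13.04; L/L_☉ ≈ 5.22×10^-4

d = 1/p = 1000/424 mas = 2.358 pc
M = m − 5 log₁₀ d + 5 = 9.90 − 5·0.3726 + 5 = 13.037
M − M_☉ = 13.037 − 4.83 = 8.207
L/L_☉ = 10^(−0.4 × 8.207) = 5.215×10^-4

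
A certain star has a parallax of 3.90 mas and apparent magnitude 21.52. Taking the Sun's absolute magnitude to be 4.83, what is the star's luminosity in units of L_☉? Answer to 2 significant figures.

d = 1/p = 1000/3.90 mas = 256.4 pc
M = m − 5 log₁₀ d + 5 = 21.52 − 5·2.4089 + 5 = 14.475
M − M_☉ = 14.475 − 4.83 = 9.645
L/L_☉ = 10^(−0.4 × 9.645) = 1.386×10^-4

L/L_☉ ≈ 1.4×10^-4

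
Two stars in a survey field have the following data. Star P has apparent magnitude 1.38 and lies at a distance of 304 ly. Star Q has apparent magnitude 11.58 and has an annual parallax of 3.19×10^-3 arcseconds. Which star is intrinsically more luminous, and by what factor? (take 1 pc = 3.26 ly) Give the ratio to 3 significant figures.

Star P is more luminous, by a factor of 1060.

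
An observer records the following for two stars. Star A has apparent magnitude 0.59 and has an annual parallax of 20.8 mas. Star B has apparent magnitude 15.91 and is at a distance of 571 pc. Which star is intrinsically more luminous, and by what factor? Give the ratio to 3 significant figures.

Star A: p = 20.8 mas = 0.0208″ → d = 1/p = 48.08 pc
Star A: M = m − 5 log₁₀ d + 5 = 0.59 − 5·1.6819 + 5 = -2.820
Star B: M = m − 5 log₁₀ d + 5 = 15.91 − 5·2.7566 + 5 = 7.127
ΔM = M_A − M_B = -2.820 − (7.127) = -9.947; smaller M is more luminous → Star A.
L ratio = 10^(0.4 |ΔM|) = 10^3.979 = 9519

Star A is more luminous, by a factor of 9520.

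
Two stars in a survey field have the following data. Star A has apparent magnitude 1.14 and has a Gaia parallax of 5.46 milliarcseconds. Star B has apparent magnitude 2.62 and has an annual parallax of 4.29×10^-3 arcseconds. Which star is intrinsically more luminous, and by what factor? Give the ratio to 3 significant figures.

Star A is more luminous, by a factor of 2.41.

Star A: p = 5.46 mas = 5.46×10^-3″ → d = 1/p = 183.2 pc
Star A: M = m − 5 log₁₀ d + 5 = 1.14 − 5·2.2628 + 5 = -5.174
Star B: d = 1/p = 1/4.29×10^-3″ = 233.1 pc
Star B: M = m − 5 log₁₀ d + 5 = 2.62 − 5·2.3675 + 5 = -4.218
ΔM = M_A − M_B = -5.174 − (-4.218) = -0.956; smaller M is more luminous → Star A.
L ratio = 10^(0.4 |ΔM|) = 10^0.383 = 2.413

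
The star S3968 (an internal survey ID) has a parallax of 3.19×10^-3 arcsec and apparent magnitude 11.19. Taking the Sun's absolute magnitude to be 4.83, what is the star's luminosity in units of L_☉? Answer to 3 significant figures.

L/L_☉ ≈ 2.81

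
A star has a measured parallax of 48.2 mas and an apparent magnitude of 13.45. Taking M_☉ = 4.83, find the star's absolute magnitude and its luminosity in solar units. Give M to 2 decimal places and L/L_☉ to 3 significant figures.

M ≈ 11.87; L/L_☉ ≈ 1.53×10^-3

d = 1/p = 1000/48.2 mas = 20.75 pc
M = m − 5 log₁₀ d + 5 = 13.45 − 5·1.3170 + 5 = 11.865
M − M_☉ = 11.865 − 4.83 = 7.035
L/L_☉ = 10^(−0.4 × 7.035) = 1.534×10^-3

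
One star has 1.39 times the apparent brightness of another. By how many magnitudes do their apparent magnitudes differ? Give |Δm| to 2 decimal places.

Pogson: Δm = −2.5 log₁₀(ratio) = −2.5 log₁₀(1.39) = −2.5 × 0.1430 = -0.358

|Δm| ≈ 0.36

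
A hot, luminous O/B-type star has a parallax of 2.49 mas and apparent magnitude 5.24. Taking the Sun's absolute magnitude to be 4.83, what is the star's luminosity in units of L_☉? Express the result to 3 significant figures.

d = 1/p = 1000/2.49 mas = 401.6 pc
M = m − 5 log₁₀ d + 5 = 5.24 − 5·2.6038 + 5 = -2.779
M − M_☉ = -2.779 − 4.83 = -7.609
L/L_☉ = 10^(−0.4 × -7.609) = 1106

L/L_☉ ≈ 1110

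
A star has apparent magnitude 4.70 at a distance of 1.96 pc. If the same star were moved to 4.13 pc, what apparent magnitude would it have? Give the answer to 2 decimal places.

Flux ∝ 1/d², so Δm = 5 log₁₀(d₂/d₁) = 5 log₁₀(4.13/1.96) = 1.618
m₂ = m₁ + Δm = 4.70 + (1.618) = 6.318

m ≈ 6.32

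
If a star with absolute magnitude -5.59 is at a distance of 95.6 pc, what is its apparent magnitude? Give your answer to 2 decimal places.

m ≈ -0.69

m = M + 5 log₁₀ d − 5 = -5.59 + 5·1.9805 − 5 = -0.688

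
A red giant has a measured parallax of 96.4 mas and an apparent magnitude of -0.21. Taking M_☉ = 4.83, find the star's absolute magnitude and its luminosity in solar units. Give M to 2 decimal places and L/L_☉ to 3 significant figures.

M ≈ -0.29; L/L_☉ ≈ 112

d = 1/p = 1000/96.4 mas = 10.37 pc
M = m − 5 log₁₀ d + 5 = -0.21 − 5·1.0159 + 5 = -0.290
M − M_☉ = -0.290 − 4.83 = -5.120
L/L_☉ = 10^(−0.4 × -5.120) = 111.6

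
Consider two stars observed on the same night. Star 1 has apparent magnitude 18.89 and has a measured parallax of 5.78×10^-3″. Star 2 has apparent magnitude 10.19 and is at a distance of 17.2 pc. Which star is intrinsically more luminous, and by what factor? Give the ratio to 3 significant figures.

Star 2 is more luminous, by a factor of 29.8.

Star 1: d = 1/p = 1/5.78×10^-3″ = 173.0 pc
Star 1: M = m − 5 log₁₀ d + 5 = 18.89 − 5·2.2381 + 5 = 12.700
Star 2: M = m − 5 log₁₀ d + 5 = 10.19 − 5·1.2355 + 5 = 9.012
ΔM = M_1 − M_2 = 12.700 − (9.012) = 3.687; smaller M is more luminous → Star 2.
L ratio = 10^(0.4 |ΔM|) = 10^1.475 = 29.85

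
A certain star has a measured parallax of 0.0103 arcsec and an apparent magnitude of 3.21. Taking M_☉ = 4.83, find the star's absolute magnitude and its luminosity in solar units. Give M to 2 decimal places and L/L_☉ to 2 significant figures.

d = 1/p = 1/0.0103″ = 97.09 pc
M = m − 5 log₁₀ d + 5 = 3.21 − 5·1.9872 + 5 = -1.726
M − M_☉ = -1.726 − 4.83 = -6.556
L/L_☉ = 10^(−0.4 × -6.556) = 419.1

M ≈ -1.73; L/L_☉ ≈ 420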